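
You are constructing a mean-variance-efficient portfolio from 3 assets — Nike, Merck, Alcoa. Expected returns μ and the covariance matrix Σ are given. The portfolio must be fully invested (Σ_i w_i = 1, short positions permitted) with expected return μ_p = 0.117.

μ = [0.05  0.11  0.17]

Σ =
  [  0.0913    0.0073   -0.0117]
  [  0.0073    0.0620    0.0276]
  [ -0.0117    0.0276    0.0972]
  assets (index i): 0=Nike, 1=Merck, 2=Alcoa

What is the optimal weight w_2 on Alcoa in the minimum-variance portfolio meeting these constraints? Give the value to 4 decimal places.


g=Σ⁻¹μ = [0.6646  1.0093  1.5424]
h=Σ⁻¹𝟙 = [11.1600  11.0316  8.4990]
a=μᵀg=0.406459  b=𝟙ᵀg=3.216302  c=𝟙ᵀh=30.690575  D=ac−b²=2.129878
λ₁=(c·0.117−b)/D = (30.690575·0.117−3.216302)/2.129878 = 0.175830
λ₂=(a−b·0.117)/D = (0.406459−3.216302·0.117)/2.129878 = 0.014157
w* = 0.175830·g + 0.014157·h:
  w_0 = 0.175830·0.6646 + 0.014157·11.1600 = 0.2748  (Nike)
  w_1 = 0.175830·1.0093 + 0.014157·11.0316 = 0.3336  (Merck)
  w_2 = 0.175830·1.5424 + 0.014157·8.4990 = 0.3915  (Alcoa)
Σw_i=1.0000  μᵀw=0.1170
σ²=wᵀΣw=λ₁·μ_p+λ₂ = 0.175830·0.117 + 0.014157 = 0.034729 ≈ 0.0347

0.3915


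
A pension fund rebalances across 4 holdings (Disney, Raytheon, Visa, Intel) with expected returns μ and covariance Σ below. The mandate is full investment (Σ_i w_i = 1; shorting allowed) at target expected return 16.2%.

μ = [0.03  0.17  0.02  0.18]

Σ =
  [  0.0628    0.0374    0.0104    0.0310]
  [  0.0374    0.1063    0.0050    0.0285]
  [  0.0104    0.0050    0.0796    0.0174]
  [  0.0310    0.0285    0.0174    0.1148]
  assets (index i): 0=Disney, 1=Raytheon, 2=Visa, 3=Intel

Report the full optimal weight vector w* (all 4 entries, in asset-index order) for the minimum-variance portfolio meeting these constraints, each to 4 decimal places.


g=Σ⁻¹μ = [-1.2303  1.6313  -0.0179  1.4979]
h=Σ⁻¹𝟙 = [9.8503  4.5571  10.2539  3.3654]
a=μᵀg=0.509680  b=𝟙ᵀg=1.881058  c=𝟙ᵀh=28.026680  D=ac−b²=10.746264
λ₁=(c·0.162−b)/D = (28.026680·0.162−1.881058)/10.746264 = 0.247459
λ₂=(a−b·0.162)/D = (0.509680−1.881058·0.162)/10.746264 = 0.019072
w* = 0.247459·g + 0.019072·h:
  w_0 = 0.247459·-1.2303 + 0.019072·9.8503 = -0.1166  (Disney)
  w_1 = 0.247459·1.6313 + 0.019072·4.5571 = 0.4906  (Raytheon)
  w_2 = 0.247459·-0.0179 + 0.019072·10.2539 = 0.1911  (Visa)
  w_3 = 0.247459·1.4979 + 0.019072·3.3654 = 0.4348  (Intel)
Σw_i=1.0000  μᵀw=0.1620
σ²=wᵀΣw=λ₁·μ_p+λ₂ = 0.247459·0.162 + 0.019072 = 0.059160 ≈ 0.0592

-0.1166  0.4906  0.1911  0.4348


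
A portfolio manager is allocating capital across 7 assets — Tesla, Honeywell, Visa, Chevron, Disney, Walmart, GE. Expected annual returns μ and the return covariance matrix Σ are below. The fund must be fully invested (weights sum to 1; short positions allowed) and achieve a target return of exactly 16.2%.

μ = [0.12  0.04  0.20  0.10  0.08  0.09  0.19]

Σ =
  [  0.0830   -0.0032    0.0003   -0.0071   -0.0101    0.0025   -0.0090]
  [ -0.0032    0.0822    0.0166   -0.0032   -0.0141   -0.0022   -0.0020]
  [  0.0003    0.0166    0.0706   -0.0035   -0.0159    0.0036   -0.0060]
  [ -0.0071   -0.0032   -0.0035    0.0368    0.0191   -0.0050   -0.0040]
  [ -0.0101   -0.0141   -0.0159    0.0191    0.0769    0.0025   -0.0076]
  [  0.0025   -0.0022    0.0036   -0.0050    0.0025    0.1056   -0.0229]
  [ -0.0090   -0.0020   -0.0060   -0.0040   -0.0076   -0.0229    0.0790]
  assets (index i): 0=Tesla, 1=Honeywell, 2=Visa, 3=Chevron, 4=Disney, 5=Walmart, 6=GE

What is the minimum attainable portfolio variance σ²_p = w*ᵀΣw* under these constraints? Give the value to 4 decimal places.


x=Σ⁻¹μ = [2.2869  0.4134  3.4929  3.3037  1.6346  1.6151  3.7341]
y=Σ⁻¹𝟙 = [19.2130  14.3778  17.0901  30.0230  16.1175  14.9580  23.9156]
a=μᵀx=2.305499  b=𝟙ᵀx=16.480567  c=𝟙ᵀy=135.694925  D=ac−b²=41.235356
λ₁=(c·0.162−b)/D = (135.694925·0.162−16.480567)/41.235356 = 0.133429
λ₂=(a−b·0.162)/D = (2.305499−16.480567·0.162)/41.235356 = -0.008836
w* = 0.133429·x + -0.008836·y:
  w_0 = 0.133429·2.2869 + -0.008836·19.2130 = 0.1354  (Tesla)
  w_1 = 0.133429·0.4134 + -0.008836·14.3778 = -0.0719  (Honeywell)
  w_2 = 0.133429·3.4929 + -0.008836·17.0901 = 0.3150  (Visa)
  w_3 = 0.133429·3.3037 + -0.008836·30.0230 = 0.1755  (Chevron)
  w_4 = 0.133429·1.6346 + -0.008836·16.1175 = 0.0757  (Disney)
  w_5 = 0.133429·1.6151 + -0.008836·14.9580 = 0.0833  (Walmart)
  w_6 = 0.133429·3.7341 + -0.008836·23.9156 = 0.2869  (GE)
Σw_i=1.0000  μᵀw=0.1620
σ²=wᵀΣw=λ₁·μ_p+λ₂ = 0.133429·0.162 + -0.008836 = 0.012780 ≈ 0.0128

0.0128


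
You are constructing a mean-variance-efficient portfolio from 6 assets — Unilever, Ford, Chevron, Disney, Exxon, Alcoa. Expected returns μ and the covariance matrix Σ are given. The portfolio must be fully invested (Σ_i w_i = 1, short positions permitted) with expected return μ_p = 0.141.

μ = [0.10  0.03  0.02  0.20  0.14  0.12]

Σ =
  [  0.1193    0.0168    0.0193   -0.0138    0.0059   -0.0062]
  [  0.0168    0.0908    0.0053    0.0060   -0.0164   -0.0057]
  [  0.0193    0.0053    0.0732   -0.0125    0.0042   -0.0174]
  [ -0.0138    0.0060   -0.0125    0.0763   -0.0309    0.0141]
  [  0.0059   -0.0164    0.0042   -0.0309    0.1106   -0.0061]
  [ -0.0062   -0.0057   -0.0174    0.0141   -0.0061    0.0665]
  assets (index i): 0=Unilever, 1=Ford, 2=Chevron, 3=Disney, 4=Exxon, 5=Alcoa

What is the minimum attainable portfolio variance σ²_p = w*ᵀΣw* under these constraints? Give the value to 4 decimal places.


0.0146

x=Σ⁻¹μ = [1.0312  0.3757  0.8308  3.5553  2.3170  1.6089]
y=Σ⁻¹𝟙 = [6.2455  11.6259  17.9975  19.3713  16.1925  18.7035]
a=μᵀx=1.359524  b=𝟙ᵀx=9.718907  c=𝟙ᵀy=90.136204  D=ac−b²=28.085176
λ₁=(c·0.141−b)/D = (90.136204·0.141−9.718907)/28.085176 = 0.106472
λ₂=(a−b·0.141)/D = (1.359524−9.718907·0.141)/28.085176 = -0.000386
w* = 0.106472·x + -0.000386·y:
  w_0 = 0.106472·1.0312 + -0.000386·6.2455 = 0.1074  (Unilever)
  w_1 = 0.106472·0.3757 + -0.000386·11.6259 = 0.0355  (Ford)
  w_2 = 0.106472·0.8308 + -0.000386·17.9975 = 0.0815  (Chevron)
  w_3 = 0.106472·3.5553 + -0.000386·19.3713 = 0.3711  (Disney)
  w_4 = 0.106472·2.3170 + -0.000386·16.1925 = 0.2404  (Exxon)
  w_5 = 0.106472·1.6089 + -0.000386·18.7035 = 0.1641  (Alcoa)
Σw_i=1.0000  μᵀw=0.1410
σ²=wᵀΣw=λ₁·μ_p+λ₂ = 0.106472·0.141 + -0.000386 = 0.014627 ≈ 0.0146


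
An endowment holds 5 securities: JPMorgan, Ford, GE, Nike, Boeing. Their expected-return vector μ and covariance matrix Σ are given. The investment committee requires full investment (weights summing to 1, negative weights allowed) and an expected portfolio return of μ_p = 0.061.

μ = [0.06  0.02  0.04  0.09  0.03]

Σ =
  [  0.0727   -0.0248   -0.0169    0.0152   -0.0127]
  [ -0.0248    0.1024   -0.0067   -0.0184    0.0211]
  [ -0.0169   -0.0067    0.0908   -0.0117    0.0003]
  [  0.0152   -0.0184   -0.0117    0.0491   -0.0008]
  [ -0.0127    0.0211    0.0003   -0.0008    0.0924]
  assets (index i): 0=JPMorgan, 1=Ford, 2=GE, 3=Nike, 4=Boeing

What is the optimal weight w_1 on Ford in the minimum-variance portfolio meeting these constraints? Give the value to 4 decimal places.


u=Σ⁻¹μ = [0.9319  0.7956  0.9386  2.0710  0.2860]
v=Σ⁻¹𝟙 = [21.0129  18.7854  19.5937  25.7264  9.5800]
a=μᵀu=0.304335  b=𝟙ᵀu=5.023002  c=𝟙ᵀv=94.698329  D=ac−b²=3.589430
λ₁=(c·0.061−b)/D = (94.698329·0.061−5.023002)/3.589430 = 0.209949
λ₂=(a−b·0.061)/D = (0.304335−5.023002·0.061)/3.589430 = -0.000576
w* = 0.209949·u + -0.000576·v:
  w_0 = 0.209949·0.9319 + -0.000576·21.0129 = 0.1835  (JPMorgan)
  w_1 = 0.209949·0.7956 + -0.000576·18.7854 = 0.1562  (Ford)
  w_2 = 0.209949·0.9386 + -0.000576·19.5937 = 0.1858  (GE)
  w_3 = 0.209949·2.0710 + -0.000576·25.7264 = 0.4200  (Nike)
  w_4 = 0.209949·0.2860 + -0.000576·9.5800 = 0.0545  (Boeing)
Σw_i=1.0000  μᵀw=0.0610
σ²=wᵀΣw=λ₁·μ_p+λ₂ = 0.209949·0.061 + -0.000576 = 0.012231 ≈ 0.0122

0.1562


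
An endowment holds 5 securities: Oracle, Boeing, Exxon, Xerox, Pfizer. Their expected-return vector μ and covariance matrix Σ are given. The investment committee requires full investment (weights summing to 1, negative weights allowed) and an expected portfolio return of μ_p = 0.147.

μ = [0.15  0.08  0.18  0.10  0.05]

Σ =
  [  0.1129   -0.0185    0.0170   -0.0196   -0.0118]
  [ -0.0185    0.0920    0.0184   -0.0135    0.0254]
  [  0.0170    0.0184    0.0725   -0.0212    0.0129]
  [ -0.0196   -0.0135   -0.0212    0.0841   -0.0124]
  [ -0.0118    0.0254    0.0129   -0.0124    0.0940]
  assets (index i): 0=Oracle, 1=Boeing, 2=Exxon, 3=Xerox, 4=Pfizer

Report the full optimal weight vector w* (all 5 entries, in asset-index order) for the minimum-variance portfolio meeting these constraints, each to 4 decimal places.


g=Σ⁻¹μ = [1.5643  0.9093  2.5055  2.3983  0.4551]
h=Σ⁻¹𝟙 = [13.7484  11.4929  12.0897  21.5264  10.4392]
a=μᵀg=1.020956  b=𝟙ᵀg=7.832432  c=𝟙ᵀh=69.296535  D=ac−b²=9.401700
λ₁=(c·0.147−b)/D = (69.296535·0.147−7.832432)/9.401700 = 0.250397
λ₂=(a−b·0.147)/D = (1.020956−7.832432·0.147)/9.401700 = -0.013871
w* = 0.250397·g + -0.013871·h:
  w_0 = 0.250397·1.5643 + -0.013871·13.7484 = 0.2010  (Oracle)
  w_1 = 0.250397·0.9093 + -0.013871·11.4929 = 0.0683  (Boeing)
  w_2 = 0.250397·2.5055 + -0.013871·12.0897 = 0.4597  (Exxon)
  w_3 = 0.250397·2.3983 + -0.013871·21.5264 = 0.3019  (Xerox)
  w_4 = 0.250397·0.4551 + -0.013871·10.4392 = -0.0308  (Pfizer)
Σw_i=1.0000  μᵀw=0.1470
σ²=wᵀΣw=λ₁·μ_p+λ₂ = 0.250397·0.147 + -0.013871 = 0.022937 ≈ 0.0229

0.2010  0.0683  0.4597  0.3019  -0.0308


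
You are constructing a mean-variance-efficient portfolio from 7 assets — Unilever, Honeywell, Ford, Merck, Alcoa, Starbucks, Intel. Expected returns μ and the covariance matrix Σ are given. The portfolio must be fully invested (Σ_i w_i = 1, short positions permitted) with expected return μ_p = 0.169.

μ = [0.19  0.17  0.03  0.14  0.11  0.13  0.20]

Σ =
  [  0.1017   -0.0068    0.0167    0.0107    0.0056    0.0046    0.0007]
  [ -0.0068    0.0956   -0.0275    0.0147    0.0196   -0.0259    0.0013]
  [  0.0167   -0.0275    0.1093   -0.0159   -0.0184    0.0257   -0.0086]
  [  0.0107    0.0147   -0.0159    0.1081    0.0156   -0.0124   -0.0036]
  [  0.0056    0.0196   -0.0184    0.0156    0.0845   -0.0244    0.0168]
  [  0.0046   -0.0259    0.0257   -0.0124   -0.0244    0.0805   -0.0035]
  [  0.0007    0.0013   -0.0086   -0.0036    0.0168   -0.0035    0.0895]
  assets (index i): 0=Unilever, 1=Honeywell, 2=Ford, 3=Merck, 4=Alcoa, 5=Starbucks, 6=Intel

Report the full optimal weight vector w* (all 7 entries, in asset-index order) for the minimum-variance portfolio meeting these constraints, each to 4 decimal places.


0.1876  0.2246  -0.0195  0.0949  0.0345  0.2415  0.2364

u=Σ⁻¹μ = [1.6454  2.3730  0.4789  1.1348  0.8651  2.6650  2.2208]
v=Σ⁻¹𝟙 = [6.3847  15.3962  11.8332  9.0463  11.9930  18.7350  10.8820]
a=μᵀu=1.775056  b=𝟙ᵀu=11.383106  c=𝟙ᵀv=84.270435  D=ac−b²=20.009611
λ₁=(c·0.169−b)/D = (84.270435·0.169−11.383106)/20.009611 = 0.142861
λ₂=(a−b·0.169)/D = (1.775056−11.383106·0.169)/20.009611 = -0.007431
w* = 0.142861·u + -0.007431·v:
  w_0 = 0.142861·1.6454 + -0.007431·6.3847 = 0.1876  (Unilever)
  w_1 = 0.142861·2.3730 + -0.007431·15.3962 = 0.2246  (Honeywell)
  w_2 = 0.142861·0.4789 + -0.007431·11.8332 = -0.0195  (Ford)
  w_3 = 0.142861·1.1348 + -0.007431·9.0463 = 0.0949  (Merck)
  w_4 = 0.142861·0.8651 + -0.007431·11.9930 = 0.0345  (Alcoa)
  w_5 = 0.142861·2.6650 + -0.007431·18.7350 = 0.2415  (Starbucks)
  w_6 = 0.142861·2.2208 + -0.007431·10.8820 = 0.2364  (Intel)
Σw_i=1.0000  μᵀw=0.1690
σ²=wᵀΣw=λ₁·μ_p+λ₂ = 0.142861·0.169 + -0.007431 = 0.016713 ≈ 0.0167


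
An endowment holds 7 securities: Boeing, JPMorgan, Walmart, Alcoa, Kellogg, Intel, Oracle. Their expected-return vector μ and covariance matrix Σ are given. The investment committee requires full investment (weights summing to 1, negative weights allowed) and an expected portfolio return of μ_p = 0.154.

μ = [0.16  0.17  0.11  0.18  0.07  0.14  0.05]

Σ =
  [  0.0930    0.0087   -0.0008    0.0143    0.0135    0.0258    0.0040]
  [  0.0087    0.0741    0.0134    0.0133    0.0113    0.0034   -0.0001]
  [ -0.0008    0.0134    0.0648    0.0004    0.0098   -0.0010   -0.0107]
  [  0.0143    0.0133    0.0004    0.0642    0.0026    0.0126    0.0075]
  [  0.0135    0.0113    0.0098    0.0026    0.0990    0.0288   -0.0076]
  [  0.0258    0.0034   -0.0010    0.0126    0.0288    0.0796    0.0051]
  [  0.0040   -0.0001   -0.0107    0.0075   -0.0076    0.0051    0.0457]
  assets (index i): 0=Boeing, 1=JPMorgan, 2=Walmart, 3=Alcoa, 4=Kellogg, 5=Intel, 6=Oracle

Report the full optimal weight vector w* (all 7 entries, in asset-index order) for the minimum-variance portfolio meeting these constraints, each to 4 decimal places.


0.1390  0.2229  0.1862  0.2909  -0.0378  0.1525  0.0462

p=Σ⁻¹μ = [0.9678  1.5061  1.5618  1.9537  -0.0345  1.0437  0.9355]
q=Σ⁻¹𝟙 = [5.3880  6.9432  17.0898  8.6438  7.0145  5.2531  24.5885]
a=μᵀp=1.124824  b=𝟙ᵀp=7.934055  c=𝟙ᵀq=74.920877  D=ac−b²=21.323553
λ₁=(c·0.154−b)/D = (74.920877·0.154−7.934055)/21.323553 = 0.169004
λ₂=(a−b·0.154)/D = (1.124824−7.934055·0.154)/21.323553 = -0.004550
w* = 0.169004·p + -0.004550·q:
  w_0 = 0.169004·0.9678 + -0.004550·5.3880 = 0.1390  (Boeing)
  w_1 = 0.169004·1.5061 + -0.004550·6.9432 = 0.2229  (JPMorgan)
  w_2 = 0.169004·1.5618 + -0.004550·17.0898 = 0.1862  (Walmart)
  w_3 = 0.169004·1.9537 + -0.004550·8.6438 = 0.2909  (Alcoa)
  w_4 = 0.169004·-0.0345 + -0.004550·7.0145 = -0.0378  (Kellogg)
  w_5 = 0.169004·1.0437 + -0.004550·5.2531 = 0.1525  (Intel)
  w_6 = 0.169004·0.9355 + -0.004550·24.5885 = 0.0462  (Oracle)
Σw_i=1.0000  μᵀw=0.1540
σ²=wᵀΣw=λ₁·μ_p+λ₂ = 0.169004·0.154 + -0.004550 = 0.021477 ≈ 0.0215


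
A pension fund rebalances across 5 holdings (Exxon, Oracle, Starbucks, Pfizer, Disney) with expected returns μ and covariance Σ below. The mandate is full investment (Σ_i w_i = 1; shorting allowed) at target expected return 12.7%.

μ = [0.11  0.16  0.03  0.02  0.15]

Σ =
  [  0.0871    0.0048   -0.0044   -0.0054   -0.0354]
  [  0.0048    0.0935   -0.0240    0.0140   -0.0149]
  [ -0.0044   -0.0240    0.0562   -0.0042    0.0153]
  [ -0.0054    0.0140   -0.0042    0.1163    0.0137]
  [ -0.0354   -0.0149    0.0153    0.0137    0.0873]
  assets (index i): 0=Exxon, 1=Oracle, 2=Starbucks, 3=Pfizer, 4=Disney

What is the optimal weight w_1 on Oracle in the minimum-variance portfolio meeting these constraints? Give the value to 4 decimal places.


0.2693

g=Σ⁻¹μ = [2.3669  2.3380  0.8847  -0.3177  2.9718]
h=Σ⁻¹𝟙 = [19.0463  17.2980  22.4440  6.1817  17.2268]
a=μᵀg=1.100398  b=𝟙ᵀg=8.243749  c=𝟙ᵀh=82.196801  D=ac−b²=22.489764
λ₁=(c·0.127−b)/D = (82.196801·0.127−8.243749)/22.489764 = 0.097611
λ₂=(a−b·0.127)/D = (1.100398−8.243749·0.127)/22.489764 = 0.002376
w* = 0.097611·g + 0.002376·h:
  w_0 = 0.097611·2.3669 + 0.002376·19.0463 = 0.2763  (Exxon)
  w_1 = 0.097611·2.3380 + 0.002376·17.2980 = 0.2693  (Oracle)
  w_2 = 0.097611·0.8847 + 0.002376·22.4440 = 0.1397  (Starbucks)
  w_3 = 0.097611·-0.3177 + 0.002376·6.1817 = -0.0163  (Pfizer)
  w_4 = 0.097611·2.9718 + 0.002376·17.2268 = 0.3310  (Disney)
Σw_i=1.0000  μᵀw=0.1270
σ²=wᵀΣw=λ₁·μ_p+λ₂ = 0.097611·0.127 + 0.002376 = 0.014773 ≈ 0.0148


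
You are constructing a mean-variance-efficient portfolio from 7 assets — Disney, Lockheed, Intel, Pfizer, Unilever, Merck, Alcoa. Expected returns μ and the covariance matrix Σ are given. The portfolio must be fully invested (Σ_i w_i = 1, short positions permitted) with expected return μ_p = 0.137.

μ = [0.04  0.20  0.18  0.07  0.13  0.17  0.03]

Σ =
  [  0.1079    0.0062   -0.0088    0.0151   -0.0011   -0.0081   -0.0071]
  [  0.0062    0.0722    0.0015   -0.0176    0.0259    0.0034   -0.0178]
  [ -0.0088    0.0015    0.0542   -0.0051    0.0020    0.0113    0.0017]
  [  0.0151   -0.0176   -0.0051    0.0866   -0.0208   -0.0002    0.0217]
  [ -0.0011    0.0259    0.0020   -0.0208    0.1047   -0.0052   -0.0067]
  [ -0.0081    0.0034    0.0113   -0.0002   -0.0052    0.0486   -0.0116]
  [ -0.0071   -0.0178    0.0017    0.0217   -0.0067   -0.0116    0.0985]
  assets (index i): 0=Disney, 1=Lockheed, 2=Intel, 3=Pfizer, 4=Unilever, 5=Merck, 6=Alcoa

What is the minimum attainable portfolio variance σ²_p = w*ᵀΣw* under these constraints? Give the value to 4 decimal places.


u=Σ⁻¹μ = [0.5357  2.7337  2.7608  1.4593  1.0190  3.0840  0.9006]
v=Σ⁻¹𝟙 = [10.6236  14.3429  15.5277  12.5977  10.3039  22.1761  13.7791]
a=μᵀu=1.851044  b=𝟙ᵀu=12.493169  c=𝟙ᵀv=99.351013  D=ac−b²=27.823813
λ₁=(c·0.137−b)/D = (99.351013·0.137−12.493169)/27.823813 = 0.040179
λ₂=(a−b·0.137)/D = (1.851044−12.493169·0.137)/27.823813 = 0.005013
w* = 0.040179·u + 0.005013·v:
  w_0 = 0.040179·0.5357 + 0.005013·10.6236 = 0.0748  (Disney)
  w_1 = 0.040179·2.7337 + 0.005013·14.3429 = 0.1817  (Lockheed)
  w_2 = 0.040179·2.7608 + 0.005013·15.5277 = 0.1888  (Intel)
  w_3 = 0.040179·1.4593 + 0.005013·12.5977 = 0.1218  (Pfizer)
  w_4 = 0.040179·1.0190 + 0.005013·10.3039 = 0.0926  (Unilever)
  w_5 = 0.040179·3.0840 + 0.005013·22.1761 = 0.2351  (Merck)
  w_6 = 0.040179·0.9006 + 0.005013·13.7791 = 0.1053  (Alcoa)
Σw_i=1.0000  μᵀw=0.1370
σ²=wᵀΣw=λ₁·μ_p+λ₂ = 0.040179·0.137 + 0.005013 = 0.010517 ≈ 0.0105

0.0105


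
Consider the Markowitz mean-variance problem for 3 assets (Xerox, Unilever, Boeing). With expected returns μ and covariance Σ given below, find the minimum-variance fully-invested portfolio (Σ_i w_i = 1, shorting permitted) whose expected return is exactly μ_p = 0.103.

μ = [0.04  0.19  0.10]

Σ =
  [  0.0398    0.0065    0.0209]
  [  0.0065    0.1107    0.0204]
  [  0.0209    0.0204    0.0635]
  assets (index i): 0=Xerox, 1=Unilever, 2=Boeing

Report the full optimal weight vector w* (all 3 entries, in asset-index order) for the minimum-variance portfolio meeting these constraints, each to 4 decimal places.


x=Σ⁻¹μ = [0.2251  1.5164  1.0136]
y=Σ⁻¹𝟙 = [20.4207  6.5592  6.9197]
a=μᵀx=0.398468  b=𝟙ᵀx=2.755045  c=𝟙ᵀy=33.899584  D=ac−b²=5.917629
λ₁=(c·0.103−b)/D = (33.899584·0.103−2.755045)/5.917629 = 0.124478
λ₂=(a−b·0.103)/D = (0.398468−2.755045·0.103)/5.917629 = 0.019382
w* = 0.124478·x + 0.019382·y:
  w_0 = 0.124478·0.2251 + 0.019382·20.4207 = 0.4238  (Xerox)
  w_1 = 0.124478·1.5164 + 0.019382·6.5592 = 0.3159  (Unilever)
  w_2 = 0.124478·1.0136 + 0.019382·6.9197 = 0.2603  (Boeing)
Σw_i=1.0000  μᵀw=0.1030
σ²=wᵀΣw=λ₁·μ_p+λ₂ = 0.124478·0.103 + 0.019382 = 0.032204 ≈ 0.0322

0.4238  0.3159  0.2603


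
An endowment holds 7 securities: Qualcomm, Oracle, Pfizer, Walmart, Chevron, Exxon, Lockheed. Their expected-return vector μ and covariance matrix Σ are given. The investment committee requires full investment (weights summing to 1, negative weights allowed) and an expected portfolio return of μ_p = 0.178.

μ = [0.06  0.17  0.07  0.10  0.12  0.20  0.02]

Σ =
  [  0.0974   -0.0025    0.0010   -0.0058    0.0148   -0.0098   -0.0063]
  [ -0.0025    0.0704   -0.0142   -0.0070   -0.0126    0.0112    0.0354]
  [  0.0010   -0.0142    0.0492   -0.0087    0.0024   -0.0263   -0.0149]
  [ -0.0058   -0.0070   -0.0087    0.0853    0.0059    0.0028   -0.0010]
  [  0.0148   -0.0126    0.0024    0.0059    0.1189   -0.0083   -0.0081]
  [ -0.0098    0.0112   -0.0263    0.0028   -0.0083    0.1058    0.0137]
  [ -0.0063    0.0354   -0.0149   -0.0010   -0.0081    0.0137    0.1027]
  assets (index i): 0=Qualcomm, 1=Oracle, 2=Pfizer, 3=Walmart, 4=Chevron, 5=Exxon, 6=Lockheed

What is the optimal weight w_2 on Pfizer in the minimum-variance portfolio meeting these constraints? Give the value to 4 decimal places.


p=Σ⁻¹μ = [0.8078  3.5274  3.9179  1.7327  1.2620  2.7027  -0.6473]
q=Σ⁻¹𝟙 = [12.3082  19.0888  40.1507  17.1108  9.0422  17.7400  8.2508]
a=μᵀp=1.774685  b=𝟙ᵀp=13.303297  c=𝟙ᵀq=123.691522  D=ac−b²=42.535730
λ₁=(c·0.178−b)/D = (123.691522·0.178−13.303297)/42.535730 = 0.204858
λ₂=(a−b·0.178)/D = (1.774685−13.303297·0.178)/42.535730 = -0.013948
w* = 0.204858·p + -0.013948·q:
  w_0 = 0.204858·0.8078 + -0.013948·12.3082 = -0.0062  (Qualcomm)
  w_1 = 0.204858·3.5274 + -0.013948·19.0888 = 0.4564  (Oracle)
  w_2 = 0.204858·3.9179 + -0.013948·40.1507 = 0.2426  (Pfizer)
  w_3 = 0.204858·1.7327 + -0.013948·17.1108 = 0.1163  (Walmart)
  w_4 = 0.204858·1.2620 + -0.013948·9.0422 = 0.1324  (Chevron)
  w_5 = 0.204858·2.7027 + -0.013948·17.7400 = 0.3062  (Exxon)
  w_6 = 0.204858·-0.6473 + -0.013948·8.2508 = -0.2477  (Lockheed)
Σw_i=1.0000  μᵀw=0.1780
σ²=wᵀΣw=λ₁·μ_p+λ₂ = 0.204858·0.178 + -0.013948 = 0.022516 ≈ 0.0225

0.2426


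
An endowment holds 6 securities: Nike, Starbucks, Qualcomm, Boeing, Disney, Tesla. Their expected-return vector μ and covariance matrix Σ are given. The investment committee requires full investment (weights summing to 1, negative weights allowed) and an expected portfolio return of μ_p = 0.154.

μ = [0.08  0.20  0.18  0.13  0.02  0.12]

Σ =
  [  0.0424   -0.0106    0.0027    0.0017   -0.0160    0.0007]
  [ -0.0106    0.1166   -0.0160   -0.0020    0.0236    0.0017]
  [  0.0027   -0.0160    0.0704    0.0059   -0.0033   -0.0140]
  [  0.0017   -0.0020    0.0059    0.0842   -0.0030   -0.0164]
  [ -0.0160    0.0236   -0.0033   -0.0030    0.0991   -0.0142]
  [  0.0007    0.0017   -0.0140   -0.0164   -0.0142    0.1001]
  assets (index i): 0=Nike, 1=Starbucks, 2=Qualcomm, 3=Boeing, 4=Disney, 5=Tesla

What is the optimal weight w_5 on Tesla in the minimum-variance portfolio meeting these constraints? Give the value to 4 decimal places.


g=Σ⁻¹μ = [2.3272  2.2780  3.2507  1.7195  0.4744  1.9475]
h=Σ⁻¹𝟙 = [30.2229  10.6269  18.3516  14.0547  15.8719  16.7191]
a=μᵀg=1.693624  b=𝟙ᵀg=11.997337  c=𝟙ᵀh=105.847075  D=ac−b²=35.329075
λ₁=(c·0.154−b)/D = (105.847075·0.154−11.997337)/35.329075 = 0.121801
λ₂=(a−b·0.154)/D = (1.693624−11.997337·0.154)/35.329075 = -0.004358
w* = 0.121801·g + -0.004358·h:
  w_0 = 0.121801·2.3272 + -0.004358·30.2229 = 0.1517  (Nike)
  w_1 = 0.121801·2.2780 + -0.004358·10.6269 = 0.2311  (Starbucks)
  w_2 = 0.121801·3.2507 + -0.004358·18.3516 = 0.3160  (Qualcomm)
  w_3 = 0.121801·1.7195 + -0.004358·14.0547 = 0.1482  (Boeing)
  w_4 = 0.121801·0.4744 + -0.004358·15.8719 = -0.0114  (Disney)
  w_5 = 0.121801·1.9475 + -0.004358·16.7191 = 0.1643  (Tesla)
Σw_i=1.0000  μᵀw=0.1540
σ²=wᵀΣw=λ₁·μ_p+λ₂ = 0.121801·0.154 + -0.004358 = 0.014399 ≈ 0.0144

0.1643


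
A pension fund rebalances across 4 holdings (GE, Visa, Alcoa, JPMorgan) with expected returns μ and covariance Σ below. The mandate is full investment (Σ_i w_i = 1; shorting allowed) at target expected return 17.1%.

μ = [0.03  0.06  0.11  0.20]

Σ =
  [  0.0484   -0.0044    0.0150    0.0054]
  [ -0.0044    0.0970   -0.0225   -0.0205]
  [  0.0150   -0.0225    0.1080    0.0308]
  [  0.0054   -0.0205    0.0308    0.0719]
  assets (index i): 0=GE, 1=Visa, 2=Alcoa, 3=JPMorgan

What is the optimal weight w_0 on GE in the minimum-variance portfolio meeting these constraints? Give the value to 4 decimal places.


p=Σ⁻¹μ = [0.2832  1.3551  0.4148  2.9691]
q=Σ⁻¹𝟙 = [18.6695  15.5541  5.7818  14.4640]
a=μᵀp=0.729238  b=𝟙ᵀp=5.022138  c=𝟙ᵀq=54.469474  D=ac−b²=14.499334
λ₁=(c·0.171−b)/D = (54.469474·0.171−5.022138)/14.499334 = 0.296023
λ₂=(a−b·0.171)/D = (0.729238−5.022138·0.171)/14.499334 = -0.008935
w* = 0.296023·p + -0.008935·q:
  w_0 = 0.296023·0.2832 + -0.008935·18.6695 = -0.0830  (GE)
  w_1 = 0.296023·1.3551 + -0.008935·15.5541 = 0.2622  (Visa)
  w_2 = 0.296023·0.4148 + -0.008935·5.7818 = 0.0711  (Alcoa)
  w_3 = 0.296023·2.9691 + -0.008935·14.4640 = 0.7497  (JPMorgan)
Σw_i=1.0000  μᵀw=0.1710
σ²=wᵀΣw=λ₁·μ_p+λ₂ = 0.296023·0.171 + -0.008935 = 0.041685 ≈ 0.0417

-0.0830


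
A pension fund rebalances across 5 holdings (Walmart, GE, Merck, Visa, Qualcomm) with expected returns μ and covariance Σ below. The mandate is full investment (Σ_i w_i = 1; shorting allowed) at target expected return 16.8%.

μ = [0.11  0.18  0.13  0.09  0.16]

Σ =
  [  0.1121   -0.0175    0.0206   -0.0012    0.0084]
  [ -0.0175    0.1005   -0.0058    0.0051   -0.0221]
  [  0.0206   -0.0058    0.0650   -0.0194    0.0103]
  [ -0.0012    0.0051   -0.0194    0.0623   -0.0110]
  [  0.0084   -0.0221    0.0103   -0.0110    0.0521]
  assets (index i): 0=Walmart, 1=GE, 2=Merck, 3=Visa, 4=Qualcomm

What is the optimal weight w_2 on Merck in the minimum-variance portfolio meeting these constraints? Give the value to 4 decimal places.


u=Σ⁻¹μ = [0.7419  2.8544  2.1282  2.6473  4.3004]
v=Σ⁻¹𝟙 = [6.4643  16.7813  18.0735  25.2005  27.0176]
a=μᵀu=1.798375  b=𝟙ᵀu=12.672107  c=𝟙ᵀv=93.537109  D=ac−b²=7.632463
λ₁=(c·0.168−b)/D = (93.537109·0.168−12.672107)/7.632463 = 0.398577
λ₂=(a−b·0.168)/D = (1.798375−12.672107·0.168)/7.632463 = -0.043307
w* = 0.398577·u + -0.043307·v:
  w_0 = 0.398577·0.7419 + -0.043307·6.4643 = 0.0157  (Walmart)
  w_1 = 0.398577·2.8544 + -0.043307·16.7813 = 0.4109  (GE)
  w_2 = 0.398577·2.1282 + -0.043307·18.0735 = 0.0656  (Merck)
  w_3 = 0.398577·2.6473 + -0.043307·25.2005 = -0.0362  (Visa)
  w_4 = 0.398577·4.3004 + -0.043307·27.0176 = 0.5440  (Qualcomm)
Σw_i=1.0000  μᵀw=0.1680
σ²=wᵀΣw=λ₁·μ_p+λ₂ = 0.398577·0.168 + -0.043307 = 0.023654 ≈ 0.0237

0.0656


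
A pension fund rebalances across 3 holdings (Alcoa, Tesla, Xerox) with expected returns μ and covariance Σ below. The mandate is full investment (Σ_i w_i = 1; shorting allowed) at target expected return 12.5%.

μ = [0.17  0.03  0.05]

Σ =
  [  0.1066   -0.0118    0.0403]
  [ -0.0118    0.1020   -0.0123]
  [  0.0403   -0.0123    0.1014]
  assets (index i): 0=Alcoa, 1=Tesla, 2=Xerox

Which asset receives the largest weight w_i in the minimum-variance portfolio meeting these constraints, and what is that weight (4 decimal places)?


p=Σ⁻¹μ = [1.6936  0.4753  -0.1224]
q=Σ⁻¹𝟙 = [7.5429  11.6750  8.2803]
a=μᵀp=0.296055  b=𝟙ᵀp=2.046553  c=𝟙ᵀq=27.498224  D=ac−b²=3.952622
λ₁=(c·0.125−b)/D = (27.498224·0.125−2.046553)/3.952622 = 0.351849
λ₂=(a−b·0.125)/D = (0.296055−2.046553·0.125)/3.952622 = 0.010180
w* = 0.351849·p + 0.010180·q:
  w_0 = 0.351849·1.6936 + 0.010180·7.5429 = 0.6727  (Alcoa)
  w_1 = 0.351849·0.4753 + 0.010180·11.6750 = 0.2861  (Tesla)
  w_2 = 0.351849·-0.1224 + 0.010180·8.2803 = 0.0412  (Xerox)
Σw_i=1.0000  μᵀw=0.1250
σ²=wᵀΣw=λ₁·μ_p+λ₂ = 0.351849·0.125 + 0.010180 = 0.054161 ≈ 0.0542

Alcoa (0.6727)


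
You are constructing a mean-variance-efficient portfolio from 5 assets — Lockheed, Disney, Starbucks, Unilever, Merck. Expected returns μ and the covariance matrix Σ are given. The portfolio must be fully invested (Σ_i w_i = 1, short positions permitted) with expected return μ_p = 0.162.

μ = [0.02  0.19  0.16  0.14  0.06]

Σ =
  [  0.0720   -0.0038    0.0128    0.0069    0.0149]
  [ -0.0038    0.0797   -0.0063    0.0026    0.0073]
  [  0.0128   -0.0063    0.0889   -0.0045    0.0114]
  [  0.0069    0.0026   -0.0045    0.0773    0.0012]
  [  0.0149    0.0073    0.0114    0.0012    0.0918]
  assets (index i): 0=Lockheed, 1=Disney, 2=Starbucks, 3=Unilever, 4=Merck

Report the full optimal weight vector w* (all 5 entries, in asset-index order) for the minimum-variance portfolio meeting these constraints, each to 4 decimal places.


g=Σ⁻¹μ = [-0.1812  2.4591  2.0679  1.8618  0.2063]
h=Σ⁻¹𝟙 = [10.1496  12.8415  10.4417  12.1015  6.7698]
a=μᵀg=1.067503  b=𝟙ᵀg=6.413945  c=𝟙ᵀh=52.304127  D=ac−b²=14.696148
λ₁=(c·0.162−b)/D = (52.304127·0.162−6.413945)/14.696148 = 0.140127
λ₂=(a−b·0.162)/D = (1.067503−6.413945·0.162)/14.696148 = 0.001935
w* = 0.140127·g + 0.001935·h:
  w_0 = 0.140127·-0.1812 + 0.001935·10.1496 = -0.0057  (Lockheed)
  w_1 = 0.140127·2.4591 + 0.001935·12.8415 = 0.3694  (Disney)
  w_2 = 0.140127·2.0679 + 0.001935·10.4417 = 0.3100  (Starbucks)
  w_3 = 0.140127·1.8618 + 0.001935·12.1015 = 0.2843  (Unilever)
  w_4 = 0.140127·0.2063 + 0.001935·6.7698 = 0.0420  (Merck)
Σw_i=1.0000  μᵀw=0.1620
σ²=wᵀΣw=λ₁·μ_p+λ₂ = 0.140127·0.162 + 0.001935 = 0.024636 ≈ 0.0246

-0.0057  0.3694  0.3100  0.2843  0.0420


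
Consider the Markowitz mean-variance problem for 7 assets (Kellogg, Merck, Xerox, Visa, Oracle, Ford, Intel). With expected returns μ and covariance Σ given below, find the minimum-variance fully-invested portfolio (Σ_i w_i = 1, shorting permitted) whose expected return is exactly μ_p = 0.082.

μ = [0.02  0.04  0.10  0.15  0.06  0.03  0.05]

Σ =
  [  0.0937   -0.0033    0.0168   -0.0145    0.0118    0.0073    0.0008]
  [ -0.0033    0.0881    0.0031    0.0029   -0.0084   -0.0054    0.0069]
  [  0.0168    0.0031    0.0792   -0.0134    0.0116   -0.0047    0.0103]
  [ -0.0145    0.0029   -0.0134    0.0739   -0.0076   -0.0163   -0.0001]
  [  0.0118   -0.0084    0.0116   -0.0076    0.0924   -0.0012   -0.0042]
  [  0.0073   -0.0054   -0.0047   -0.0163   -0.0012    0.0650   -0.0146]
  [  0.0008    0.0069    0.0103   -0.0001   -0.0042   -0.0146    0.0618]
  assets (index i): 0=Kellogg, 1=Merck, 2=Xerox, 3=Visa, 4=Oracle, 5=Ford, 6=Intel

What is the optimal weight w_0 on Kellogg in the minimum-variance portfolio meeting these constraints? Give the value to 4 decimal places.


x=Σ⁻¹μ = [0.1556  0.4083  1.5341  2.7312  0.7596  1.4933  0.9146]
y=Σ⁻¹𝟙 = [8.9062  11.7615  11.5159  24.1818  12.5623  27.0064  20.1065]
a=μᵀx=0.718640  b=𝟙ᵀx=7.996693  c=𝟙ᵀy=116.040523  D=ac−b²=19.444285
λ₁=(c·0.082−b)/D = (116.040523·0.082−7.996693)/19.444285 = 0.078102
λ₂=(a−b·0.082)/D = (0.718640−7.996693·0.082)/19.444285 = 0.003235
w* = 0.078102·x + 0.003235·y:
  w_0 = 0.078102·0.1556 + 0.003235·8.9062 = 0.0410  (Kellogg)
  w_1 = 0.078102·0.4083 + 0.003235·11.7615 = 0.0699  (Merck)
  w_2 = 0.078102·1.5341 + 0.003235·11.5159 = 0.1571  (Xerox)
  w_3 = 0.078102·2.7312 + 0.003235·24.1818 = 0.2915  (Visa)
  w_4 = 0.078102·0.7596 + 0.003235·12.5623 = 0.1000  (Oracle)
  w_5 = 0.078102·1.4933 + 0.003235·27.0064 = 0.2040  (Ford)
  w_6 = 0.078102·0.9146 + 0.003235·20.1065 = 0.1365  (Intel)
Σw_i=1.0000  μᵀw=0.0820
σ²=wᵀΣw=λ₁·μ_p+λ₂ = 0.078102·0.082 + 0.003235 = 0.009640 ≈ 0.0096

0.0410


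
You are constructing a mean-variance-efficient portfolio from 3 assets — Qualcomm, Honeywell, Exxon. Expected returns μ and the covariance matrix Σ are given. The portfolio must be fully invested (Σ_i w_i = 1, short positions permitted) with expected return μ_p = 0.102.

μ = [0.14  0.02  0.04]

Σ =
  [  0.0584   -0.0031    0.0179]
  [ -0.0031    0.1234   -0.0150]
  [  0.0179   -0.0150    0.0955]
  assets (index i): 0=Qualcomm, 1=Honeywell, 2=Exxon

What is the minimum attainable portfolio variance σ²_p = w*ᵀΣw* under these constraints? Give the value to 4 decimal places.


0.0339

x=Σ⁻¹μ = [2.4083  0.2229  0.0024]
y=Σ⁻¹𝟙 = [14.8121  9.5944  9.2019]
a=μᵀx=0.341723  b=𝟙ᵀx=2.633662  c=𝟙ᵀy=33.608382  D=ac−b²=4.548583
λ₁=(c·0.102−b)/D = (33.608382·0.102−2.633662)/4.548583 = 0.174646
λ₂=(a−b·0.102)/D = (0.341723−2.633662·0.102)/4.548583 = 0.016069
w* = 0.174646·x + 0.016069·y:
  w_0 = 0.174646·2.4083 + 0.016069·14.8121 = 0.6586  (Qualcomm)
  w_1 = 0.174646·0.2229 + 0.016069·9.5944 = 0.1931  (Honeywell)
  w_2 = 0.174646·0.0024 + 0.016069·9.2019 = 0.1483  (Exxon)
Σw_i=1.0000  μᵀw=0.1020
σ²=wᵀΣw=λ₁·μ_p+λ₂ = 0.174646·0.102 + 0.016069 = 0.033883 ≈ 0.0339


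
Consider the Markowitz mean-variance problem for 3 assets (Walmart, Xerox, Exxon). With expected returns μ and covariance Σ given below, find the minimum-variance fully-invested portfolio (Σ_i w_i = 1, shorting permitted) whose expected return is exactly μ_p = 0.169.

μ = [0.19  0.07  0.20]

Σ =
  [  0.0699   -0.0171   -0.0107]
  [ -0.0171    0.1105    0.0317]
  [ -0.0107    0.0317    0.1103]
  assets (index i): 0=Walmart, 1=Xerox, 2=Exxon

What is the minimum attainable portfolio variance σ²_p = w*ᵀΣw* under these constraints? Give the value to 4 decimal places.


0.0289

g=Σ⁻¹μ = [3.1549  0.5599  1.9584]
h=Σ⁻¹𝟙 = [17.8653  9.4996  8.0691]
a=μᵀg=1.030303  b=𝟙ᵀg=5.673192  c=𝟙ᵀh=35.433966  D=ac−b²=4.322599
λ₁=(c·0.169−b)/D = (35.433966·0.169−5.673192)/4.322599 = 0.072907
λ₂=(a−b·0.169)/D = (1.030303−5.673192·0.169)/4.322599 = 0.016549
w* = 0.072907·g + 0.016549·h:
  w_0 = 0.072907·3.1549 + 0.016549·17.8653 = 0.5257  (Walmart)
  w_1 = 0.072907·0.5599 + 0.016549·9.4996 = 0.1980  (Xerox)
  w_2 = 0.072907·1.9584 + 0.016549·8.0691 = 0.2763  (Exxon)
Σw_i=1.0000  μᵀw=0.1690
σ²=wᵀΣw=λ₁·μ_p+λ₂ = 0.072907·0.169 + 0.016549 = 0.028870 ≈ 0.0289


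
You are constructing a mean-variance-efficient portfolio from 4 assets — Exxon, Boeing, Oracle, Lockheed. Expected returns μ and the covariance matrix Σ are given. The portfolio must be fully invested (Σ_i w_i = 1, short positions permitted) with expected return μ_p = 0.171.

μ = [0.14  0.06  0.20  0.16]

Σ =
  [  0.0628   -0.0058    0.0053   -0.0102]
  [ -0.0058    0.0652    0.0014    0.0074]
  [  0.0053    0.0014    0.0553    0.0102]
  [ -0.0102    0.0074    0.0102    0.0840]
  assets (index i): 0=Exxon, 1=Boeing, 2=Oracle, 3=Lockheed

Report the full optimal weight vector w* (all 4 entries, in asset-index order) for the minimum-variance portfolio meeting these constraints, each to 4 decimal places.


p=Σ⁻¹μ = [2.3347  0.8648  3.0497  1.7418]
q=Σ⁻¹𝟙 = [17.9610  15.3831  13.9363  11.0383]
a=μᵀp=1.267366  b=𝟙ᵀp=7.990921  c=𝟙ᵀq=58.318742  D=ac−b²=10.056392
λ₁=(c·0.171−b)/D = (58.318742·0.171−7.990921)/10.056392 = 0.197047
λ₂=(a−b·0.171)/D = (1.267366−7.990921·0.171)/10.056392 = -0.009853
w* = 0.197047·p + -0.009853·q:
  w_0 = 0.197047·2.3347 + -0.009853·17.9610 = 0.2831  (Exxon)
  w_1 = 0.197047·0.8648 + -0.009853·15.3831 = 0.0188  (Boeing)
  w_2 = 0.197047·3.0497 + -0.009853·13.9363 = 0.4636  (Oracle)
  w_3 = 0.197047·1.7418 + -0.009853·11.0383 = 0.2345  (Lockheed)
Σw_i=1.0000  μᵀw=0.1710
σ²=wᵀΣw=λ₁·μ_p+λ₂ = 0.197047·0.171 + -0.009853 = 0.023843 ≈ 0.0238

0.2831  0.0188  0.4636  0.2345


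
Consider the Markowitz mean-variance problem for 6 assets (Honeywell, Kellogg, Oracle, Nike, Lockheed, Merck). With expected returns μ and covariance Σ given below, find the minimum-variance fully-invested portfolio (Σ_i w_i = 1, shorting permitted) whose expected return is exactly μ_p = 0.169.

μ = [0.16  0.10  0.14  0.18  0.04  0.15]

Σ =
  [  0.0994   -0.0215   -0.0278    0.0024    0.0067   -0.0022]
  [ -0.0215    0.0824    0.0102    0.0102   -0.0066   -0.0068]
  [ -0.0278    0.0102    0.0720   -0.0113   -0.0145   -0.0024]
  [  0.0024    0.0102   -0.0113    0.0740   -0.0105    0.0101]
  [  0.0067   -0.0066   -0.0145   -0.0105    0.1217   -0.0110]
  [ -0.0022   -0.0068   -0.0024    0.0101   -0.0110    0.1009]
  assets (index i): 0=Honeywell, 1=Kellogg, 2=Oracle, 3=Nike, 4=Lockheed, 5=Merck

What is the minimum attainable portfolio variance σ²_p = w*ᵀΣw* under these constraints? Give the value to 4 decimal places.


0.0215

p=Σ⁻¹μ = [2.7918  1.3986  3.4957  2.6147  1.0354  1.5760]
q=Σ⁻¹𝟙 = [19.0364  14.2376  24.6290  14.9596  13.2342  11.8165]
a=μᵀp=1.824412  b=𝟙ᵀp=12.912217  c=𝟙ᵀq=97.913313  D=ac−b²=11.908920
λ₁=(c·0.169−b)/D = (97.913313·0.169−12.912217)/11.908920 = 0.305245
λ₂=(a−b·0.169)/D = (1.824412−12.912217·0.169)/11.908920 = -0.030041
w* = 0.305245·p + -0.030041·q:
  w_0 = 0.305245·2.7918 + -0.030041·19.0364 = 0.2803  (Honeywell)
  w_1 = 0.305245·1.3986 + -0.030041·14.2376 = -0.0008  (Kellogg)
  w_2 = 0.305245·3.4957 + -0.030041·24.6290 = 0.3272  (Oracle)
  w_3 = 0.305245·2.6147 + -0.030041·14.9596 = 0.3487  (Nike)
  w_4 = 0.305245·1.0354 + -0.030041·13.2342 = -0.0815  (Lockheed)
  w_5 = 0.305245·1.5760 + -0.030041·11.8165 = 0.1261  (Merck)
Σw_i=1.0000  μᵀw=0.1690
σ²=wᵀΣw=λ₁·μ_p+λ₂ = 0.305245·0.169 + -0.030041 = 0.021546 ≈ 0.0215


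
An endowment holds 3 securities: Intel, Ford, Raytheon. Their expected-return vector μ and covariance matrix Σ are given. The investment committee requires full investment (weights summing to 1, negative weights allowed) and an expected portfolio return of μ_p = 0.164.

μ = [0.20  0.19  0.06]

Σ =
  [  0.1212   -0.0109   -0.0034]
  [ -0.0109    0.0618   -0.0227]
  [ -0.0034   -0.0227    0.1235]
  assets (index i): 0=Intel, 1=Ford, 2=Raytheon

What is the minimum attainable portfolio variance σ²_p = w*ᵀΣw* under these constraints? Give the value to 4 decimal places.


x=Σ⁻¹μ = [2.0358  3.8955  1.2579]
y=Σ⁻¹𝟙 = [10.6419  22.6706  12.5571]
a=μᵀx=1.222786  b=𝟙ᵀx=7.189234  c=𝟙ᵀy=45.869693  D=ac−b²=4.403712
λ₁=(c·0.164−b)/D = (45.869693·0.164−7.189234)/4.403712 = 0.075708
λ₂=(a−b·0.164)/D = (1.222786−7.189234·0.164)/4.403712 = 0.009935
w* = 0.075708·x + 0.009935·y:
  w_0 = 0.075708·2.0358 + 0.009935·10.6419 = 0.2599  (Intel)
  w_1 = 0.075708·3.8955 + 0.009935·22.6706 = 0.5202  (Ford)
  w_2 = 0.075708·1.2579 + 0.009935·12.5571 = 0.2200  (Raytheon)
Σw_i=1.0000  μᵀw=0.1640
σ²=wᵀΣw=λ₁·μ_p+λ₂ = 0.075708·0.164 + 0.009935 = 0.022351 ≈ 0.0224

0.0224


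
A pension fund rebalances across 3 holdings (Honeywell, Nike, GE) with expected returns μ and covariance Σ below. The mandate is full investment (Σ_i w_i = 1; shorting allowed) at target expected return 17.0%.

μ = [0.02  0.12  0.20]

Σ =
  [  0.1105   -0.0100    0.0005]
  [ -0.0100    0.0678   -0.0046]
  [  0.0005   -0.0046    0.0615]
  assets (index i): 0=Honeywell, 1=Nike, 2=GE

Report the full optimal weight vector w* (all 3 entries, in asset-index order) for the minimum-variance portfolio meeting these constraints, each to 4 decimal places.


0.0133  0.3450  0.6416

x=Σ⁻¹μ = [0.3514  2.0526  3.4027]
y=Σ⁻¹𝟙 = [10.5537  17.4920  17.4827]
a=μᵀx=0.933879  b=𝟙ᵀx=5.806653  c=𝟙ᵀy=45.528347  D=ac−b²=8.800761
λ₁=(c·0.170−b)/D = (45.528347·0.170−5.806653)/8.800761 = 0.219659
λ₂=(a−b·0.170)/D = (0.933879−5.806653·0.170)/8.800761 = -0.006051
w* = 0.219659·x + -0.006051·y:
  w_0 = 0.219659·0.3514 + -0.006051·10.5537 = 0.0133  (Honeywell)
  w_1 = 0.219659·2.0526 + -0.006051·17.4920 = 0.3450  (Nike)
  w_2 = 0.219659·3.4027 + -0.006051·17.4827 = 0.6416  (GE)
Σw_i=1.0000  μᵀw=0.1700
σ²=wᵀΣw=λ₁·μ_p+λ₂ = 0.219659·0.170 + -0.006051 = 0.031291 ≈ 0.0313


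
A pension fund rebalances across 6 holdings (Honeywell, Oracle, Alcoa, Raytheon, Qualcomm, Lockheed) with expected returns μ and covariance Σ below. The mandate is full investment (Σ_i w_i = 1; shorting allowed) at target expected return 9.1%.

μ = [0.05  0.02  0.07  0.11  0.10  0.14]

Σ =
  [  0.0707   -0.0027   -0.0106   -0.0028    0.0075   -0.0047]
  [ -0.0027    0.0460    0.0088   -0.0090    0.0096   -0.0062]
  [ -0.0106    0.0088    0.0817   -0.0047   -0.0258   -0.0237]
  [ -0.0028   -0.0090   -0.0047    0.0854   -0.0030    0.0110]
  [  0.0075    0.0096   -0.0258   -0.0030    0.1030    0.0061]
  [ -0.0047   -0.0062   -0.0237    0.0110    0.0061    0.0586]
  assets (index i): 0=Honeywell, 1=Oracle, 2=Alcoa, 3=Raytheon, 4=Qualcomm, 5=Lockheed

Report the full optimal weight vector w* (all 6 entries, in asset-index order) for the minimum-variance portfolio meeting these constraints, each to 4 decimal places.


0.1411  0.0982  0.2322  0.1161  0.1194  0.2929

p=Σ⁻¹μ = [1.1928  0.4357  2.3421  1.1437  1.2780  3.1303]
q=Σ⁻¹𝟙 = [19.8307  22.0825  24.6323  12.9080  11.1315  27.3722]
a=μᵀp=0.924149  b=𝟙ᵀp=9.522587  c=𝟙ᵀq=117.957245  D=ac−b²=18.330426
λ₁=(c·0.091−b)/D = (117.957245·0.091−9.522587)/18.330426 = 0.066094
λ₂=(a−b·0.091)/D = (0.924149−9.522587·0.091)/18.330426 = 0.003142
w* = 0.066094·p + 0.003142·q:
  w_0 = 0.066094·1.1928 + 0.003142·19.8307 = 0.1411  (Honeywell)
  w_1 = 0.066094·0.4357 + 0.003142·22.0825 = 0.0982  (Oracle)
  w_2 = 0.066094·2.3421 + 0.003142·24.6323 = 0.2322  (Alcoa)
  w_3 = 0.066094·1.1437 + 0.003142·12.9080 = 0.1161  (Raytheon)
  w_4 = 0.066094·1.2780 + 0.003142·11.1315 = 0.1194  (Qualcomm)
  w_5 = 0.066094·3.1303 + 0.003142·27.3722 = 0.2929  (Lockheed)
Σw_i=1.0000  μᵀw=0.0910
σ²=wᵀΣw=λ₁·μ_p+λ₂ = 0.066094·0.091 + 0.003142 = 0.009156 ≈ 0.0092
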